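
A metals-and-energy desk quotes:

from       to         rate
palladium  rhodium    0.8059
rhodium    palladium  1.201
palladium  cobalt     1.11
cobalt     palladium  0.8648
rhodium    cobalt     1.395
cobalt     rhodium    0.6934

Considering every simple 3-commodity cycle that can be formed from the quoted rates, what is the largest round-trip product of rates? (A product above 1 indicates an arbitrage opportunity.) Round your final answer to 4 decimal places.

rhodium→cobalt→palladium→rhodium: 1.395 × 0.8648 × 0.8059 = 0.97223
rhodium→palladium→cobalt→rhodium: 1.201 × 1.11 × 0.6934 = 0.92438
Maximum is rhodium→cobalt→palladium→rhodium at 0.9722; no arbitrage — every cycle loses value.

0.9722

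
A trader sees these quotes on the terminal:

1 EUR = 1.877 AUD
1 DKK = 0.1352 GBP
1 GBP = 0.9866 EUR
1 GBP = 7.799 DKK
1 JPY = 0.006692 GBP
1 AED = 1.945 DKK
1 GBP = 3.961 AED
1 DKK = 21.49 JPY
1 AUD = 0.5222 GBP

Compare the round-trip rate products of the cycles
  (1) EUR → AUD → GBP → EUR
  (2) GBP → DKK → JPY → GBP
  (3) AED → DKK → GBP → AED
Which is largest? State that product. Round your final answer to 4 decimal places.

1.1216

(1) 1.877 × 0.5222 × 0.9866 = 0.96704
(2) 7.799 × 21.49 × 0.006692 = 1.12158
(3) 1.945 × 0.1352 × 3.961 = 1.04160
Highest is cycle (2) at 1.1216 (>1, arbitrage).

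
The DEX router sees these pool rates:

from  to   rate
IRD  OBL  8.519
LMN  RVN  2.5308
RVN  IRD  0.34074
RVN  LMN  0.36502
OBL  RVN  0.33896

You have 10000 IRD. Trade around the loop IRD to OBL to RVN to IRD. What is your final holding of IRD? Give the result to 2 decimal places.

9839.21

10000 IRD × 8.519 = 85190 OBL
85190 OBL × 0.33896 = 28876.0024 RVN
28876.0024 RVN × 0.34074 = 9839.209057776 IRD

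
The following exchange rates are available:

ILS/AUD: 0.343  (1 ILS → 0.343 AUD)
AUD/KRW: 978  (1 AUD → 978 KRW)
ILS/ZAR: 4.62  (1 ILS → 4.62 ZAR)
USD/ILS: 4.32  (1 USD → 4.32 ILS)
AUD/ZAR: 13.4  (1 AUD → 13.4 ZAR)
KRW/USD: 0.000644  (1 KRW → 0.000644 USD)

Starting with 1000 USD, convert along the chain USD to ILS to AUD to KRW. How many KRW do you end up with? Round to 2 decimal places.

1000 USD × 4.32 = 4320 ILS
4320 ILS × 0.343 = 1481.76 AUD
1481.76 AUD × 978 = 1449161.28 KRW

1449161.28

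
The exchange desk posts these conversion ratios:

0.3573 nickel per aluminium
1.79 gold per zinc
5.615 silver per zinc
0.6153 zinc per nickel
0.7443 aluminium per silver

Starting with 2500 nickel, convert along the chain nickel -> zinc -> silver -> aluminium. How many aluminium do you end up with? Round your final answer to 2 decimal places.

2500 nickel × 0.6153 = 1538.25 zinc
1538.25 zinc × 5.615 = 8637.27375 silver
8637.27375 silver × 0.7443 = 6428.722852125 aluminium

6428.72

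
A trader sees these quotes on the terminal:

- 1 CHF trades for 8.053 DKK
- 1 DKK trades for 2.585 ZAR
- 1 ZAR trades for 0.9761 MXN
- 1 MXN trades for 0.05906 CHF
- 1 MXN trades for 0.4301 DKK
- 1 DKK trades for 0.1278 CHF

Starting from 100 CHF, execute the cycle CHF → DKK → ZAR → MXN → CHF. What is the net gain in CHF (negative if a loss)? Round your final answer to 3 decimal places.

20.007

100 CHF × 8.053 = 805.3 DKK
805.3 DKK × 2.585 = 2081.7005 ZAR
2081.7005 ZAR × 0.9761 = 2031.94785805 MXN
2031.94785805 MXN × 0.05906 = 120.006840496433 CHF
Net change: 120.006840496433 − 100 = 20.006840496433 CHF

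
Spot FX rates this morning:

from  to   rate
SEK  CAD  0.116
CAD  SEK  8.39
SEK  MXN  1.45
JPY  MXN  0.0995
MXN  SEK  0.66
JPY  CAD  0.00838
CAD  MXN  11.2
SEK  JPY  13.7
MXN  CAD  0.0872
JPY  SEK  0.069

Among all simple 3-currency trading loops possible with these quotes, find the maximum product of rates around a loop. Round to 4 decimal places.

1.0608

CAD→SEK→MXN→CAD: 8.39 × 1.45 × 0.0872 = 1.06083
CAD→SEK→JPY→CAD: 8.39 × 13.7 × 0.00838 = 0.96322
JPY→MXN→SEK→JPY: 0.0995 × 0.66 × 13.7 = 0.89968
CAD→MXN→SEK→CAD: 11.2 × 0.66 × 0.116 = 0.85747
Maximum is CAD→SEK→MXN→CAD at 1.0608; arbitrage exists.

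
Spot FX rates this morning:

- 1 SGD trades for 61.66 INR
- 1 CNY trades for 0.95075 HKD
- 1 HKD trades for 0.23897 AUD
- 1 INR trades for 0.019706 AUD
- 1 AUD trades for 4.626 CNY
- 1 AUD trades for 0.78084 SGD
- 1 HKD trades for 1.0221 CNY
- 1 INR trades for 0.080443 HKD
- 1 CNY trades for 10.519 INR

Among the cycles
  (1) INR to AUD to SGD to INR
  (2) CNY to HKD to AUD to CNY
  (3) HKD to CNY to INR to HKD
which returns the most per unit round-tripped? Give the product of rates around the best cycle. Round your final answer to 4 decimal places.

1.0510

(1) 0.019706 × 0.78084 × 61.66 = 0.94878
(2) 0.95075 × 0.23897 × 4.626 = 1.05103
(3) 1.0221 × 10.519 × 0.080443 = 0.86488
Highest is cycle (2) at 1.0510 (>1, arbitrage).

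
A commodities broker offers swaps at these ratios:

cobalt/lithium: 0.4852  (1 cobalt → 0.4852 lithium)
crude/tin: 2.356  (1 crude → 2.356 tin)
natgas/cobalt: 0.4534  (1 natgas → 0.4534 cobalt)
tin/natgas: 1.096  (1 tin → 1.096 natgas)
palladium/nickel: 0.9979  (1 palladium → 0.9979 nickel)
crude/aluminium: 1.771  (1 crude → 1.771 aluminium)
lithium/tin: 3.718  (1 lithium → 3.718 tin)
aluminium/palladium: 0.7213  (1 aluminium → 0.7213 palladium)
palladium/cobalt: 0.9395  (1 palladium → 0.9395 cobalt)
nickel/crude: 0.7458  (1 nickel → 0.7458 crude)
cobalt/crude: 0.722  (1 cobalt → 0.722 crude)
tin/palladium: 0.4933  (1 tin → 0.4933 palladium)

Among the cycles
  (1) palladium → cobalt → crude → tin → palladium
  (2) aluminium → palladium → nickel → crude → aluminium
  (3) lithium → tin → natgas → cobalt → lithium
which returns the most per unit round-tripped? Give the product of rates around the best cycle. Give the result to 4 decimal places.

0.9507

(1) 0.9395 × 0.722 × 2.356 × 0.4933 = 0.78835
(2) 0.7213 × 0.9979 × 0.7458 × 1.771 = 0.95070
(3) 3.718 × 1.096 × 0.4534 × 0.4852 = 0.89644
Highest is cycle (2) at 0.9507 (≤1, no arbitrage).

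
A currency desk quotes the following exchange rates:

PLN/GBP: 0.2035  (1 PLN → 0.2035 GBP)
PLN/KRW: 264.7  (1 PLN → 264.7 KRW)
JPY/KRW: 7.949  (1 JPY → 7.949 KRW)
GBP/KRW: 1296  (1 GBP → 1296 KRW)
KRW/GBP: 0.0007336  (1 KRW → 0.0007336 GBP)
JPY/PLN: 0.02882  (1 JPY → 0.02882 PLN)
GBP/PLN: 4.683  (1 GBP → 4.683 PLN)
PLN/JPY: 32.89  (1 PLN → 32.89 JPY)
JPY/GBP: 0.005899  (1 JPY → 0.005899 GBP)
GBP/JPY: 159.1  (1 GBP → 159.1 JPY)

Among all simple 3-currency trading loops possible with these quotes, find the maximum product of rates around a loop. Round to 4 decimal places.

0.9331

PLN→GBP→JPY→PLN: 0.2035 × 159.1 × 0.02882 = 0.93310
GBP→JPY→KRW→GBP: 159.1 × 7.949 × 0.0007336 = 0.92777
PLN→KRW→GBP→PLN: 264.7 × 0.0007336 × 4.683 = 0.90936
PLN→JPY→GBP→PLN: 32.89 × 0.005899 × 4.683 = 0.90859
Maximum is PLN→GBP→JPY→PLN at 0.9331; no arbitrage — every cycle loses value.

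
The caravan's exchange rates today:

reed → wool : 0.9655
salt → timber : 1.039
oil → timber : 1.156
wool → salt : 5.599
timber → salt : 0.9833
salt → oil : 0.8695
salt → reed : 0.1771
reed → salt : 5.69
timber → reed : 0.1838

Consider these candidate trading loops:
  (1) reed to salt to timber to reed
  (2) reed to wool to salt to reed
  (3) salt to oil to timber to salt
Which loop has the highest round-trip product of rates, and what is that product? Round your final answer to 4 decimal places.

(1) 5.69 × 1.039 × 0.1838 = 1.08661
(2) 0.9655 × 5.599 × 0.1771 = 0.95737
(3) 0.8695 × 1.156 × 0.9833 = 0.98836
Highest is cycle (1) at 1.0866 (>1, arbitrage).

1.0866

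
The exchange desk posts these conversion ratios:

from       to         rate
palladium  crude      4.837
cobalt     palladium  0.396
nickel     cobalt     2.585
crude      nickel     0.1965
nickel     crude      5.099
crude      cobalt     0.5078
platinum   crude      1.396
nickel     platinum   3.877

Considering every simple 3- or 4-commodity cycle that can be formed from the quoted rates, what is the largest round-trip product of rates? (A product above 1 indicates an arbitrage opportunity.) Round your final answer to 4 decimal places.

platinum→crude→nickel→platinum: 1.396 × 0.1965 × 3.877 = 1.06352
cobalt→palladium→crude→nickel→cobalt: 0.396 × 4.837 × 0.1965 × 2.585 = 0.97296
cobalt→palladium→crude→cobalt: 0.396 × 4.837 × 0.5078 = 0.97267
Maximum is platinum→crude→nickel→platinum at 1.0635; arbitrage exists.

1.0635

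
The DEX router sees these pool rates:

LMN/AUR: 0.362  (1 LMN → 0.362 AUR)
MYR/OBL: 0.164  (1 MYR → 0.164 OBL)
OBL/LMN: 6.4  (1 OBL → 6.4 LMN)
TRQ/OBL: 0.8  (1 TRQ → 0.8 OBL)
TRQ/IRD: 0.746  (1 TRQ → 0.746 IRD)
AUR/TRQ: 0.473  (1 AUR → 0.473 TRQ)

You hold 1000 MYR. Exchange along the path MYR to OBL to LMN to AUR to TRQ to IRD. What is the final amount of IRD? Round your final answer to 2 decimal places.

1000 MYR × 0.164 = 164 OBL
164 OBL × 6.4 = 1049.6 LMN
1049.6 LMN × 0.362 = 379.9552 AUR
379.9552 AUR × 0.473 = 179.7188096 TRQ
179.7188096 TRQ × 0.746 = 134.0702319616 IRD

134.07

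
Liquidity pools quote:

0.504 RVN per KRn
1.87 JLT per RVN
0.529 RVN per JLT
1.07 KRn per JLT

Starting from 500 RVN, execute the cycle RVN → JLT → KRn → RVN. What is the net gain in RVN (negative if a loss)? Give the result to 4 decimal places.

4.2268

500 RVN × 1.87 = 935 JLT
935 JLT × 1.07 = 1000.45 KRn
1000.45 KRn × 0.504 = 504.2268 RVN
Net change: 504.2268 − 500 = 4.2268 RVN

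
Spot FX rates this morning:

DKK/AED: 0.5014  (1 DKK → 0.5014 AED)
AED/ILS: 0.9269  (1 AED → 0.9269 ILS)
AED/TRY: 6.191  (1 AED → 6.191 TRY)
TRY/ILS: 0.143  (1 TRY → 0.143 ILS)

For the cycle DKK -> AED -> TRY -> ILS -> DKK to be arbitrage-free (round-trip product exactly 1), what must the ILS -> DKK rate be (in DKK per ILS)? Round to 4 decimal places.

Known legs of the cycle: 0.5014 × 6.191 × 0.143 = 0.4438959382
For no arbitrage the full-cycle product must be 1, so the missing rate is 1 / 0.4438959382 ≈ 2.252780.

2.2528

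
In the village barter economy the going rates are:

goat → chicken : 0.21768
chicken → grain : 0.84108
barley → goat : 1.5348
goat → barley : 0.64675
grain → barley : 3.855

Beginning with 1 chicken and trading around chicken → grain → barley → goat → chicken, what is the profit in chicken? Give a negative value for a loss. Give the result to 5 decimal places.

0.08326

1 chicken × 0.84108 = 0.84108 grain
0.84108 grain × 3.855 = 3.2423634 barley
3.2423634 barley × 1.5348 = 4.97637934632 goat
4.97637934632 goat × 0.21768 = 1.0832582561069376 chicken
Net change: 1.0832582561069376 − 1 = 0.0832582561069376 chicken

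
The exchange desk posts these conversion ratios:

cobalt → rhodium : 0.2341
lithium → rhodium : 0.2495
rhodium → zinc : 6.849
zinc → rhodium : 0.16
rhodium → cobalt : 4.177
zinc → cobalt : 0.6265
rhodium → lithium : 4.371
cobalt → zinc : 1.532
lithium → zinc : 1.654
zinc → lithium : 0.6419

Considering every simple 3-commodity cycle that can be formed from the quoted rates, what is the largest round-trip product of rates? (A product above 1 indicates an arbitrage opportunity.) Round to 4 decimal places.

1.1567

rhodium→lithium→zinc→rhodium: 4.371 × 1.654 × 0.16 = 1.15674
rhodium→zinc→lithium→rhodium: 6.849 × 0.6419 × 0.2495 = 1.09690
rhodium→cobalt→zinc→rhodium: 4.177 × 1.532 × 0.16 = 1.02387
rhodium→zinc→cobalt→rhodium: 6.849 × 0.6265 × 0.2341 = 1.00450
Maximum is rhodium→lithium→zinc→rhodium at 1.1567; arbitrage exists.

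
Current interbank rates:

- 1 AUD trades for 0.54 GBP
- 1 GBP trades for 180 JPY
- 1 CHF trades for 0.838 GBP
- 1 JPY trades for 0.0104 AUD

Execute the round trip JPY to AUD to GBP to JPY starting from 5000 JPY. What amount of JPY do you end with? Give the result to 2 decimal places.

5054.40

5000 JPY × 0.0104 = 52 AUD
52 AUD × 0.54 = 28.08 GBP
28.08 GBP × 180 = 5054.4 JPY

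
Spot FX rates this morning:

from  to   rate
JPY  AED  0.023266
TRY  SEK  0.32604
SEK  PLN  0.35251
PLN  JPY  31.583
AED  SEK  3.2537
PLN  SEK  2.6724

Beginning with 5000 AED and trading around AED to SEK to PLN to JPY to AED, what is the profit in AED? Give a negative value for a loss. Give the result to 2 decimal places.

-786.00

5000 AED × 3.2537 = 16268.5 SEK
16268.5 SEK × 0.35251 = 5734.808935 PLN
5734.808935 PLN × 31.583 = 181122.470594105 JPY
181122.470594105 JPY × 0.023266 = 4213.99540084244693 AED
Net change: 4213.99540084244693 − 5000 = -786.00459915755307 AED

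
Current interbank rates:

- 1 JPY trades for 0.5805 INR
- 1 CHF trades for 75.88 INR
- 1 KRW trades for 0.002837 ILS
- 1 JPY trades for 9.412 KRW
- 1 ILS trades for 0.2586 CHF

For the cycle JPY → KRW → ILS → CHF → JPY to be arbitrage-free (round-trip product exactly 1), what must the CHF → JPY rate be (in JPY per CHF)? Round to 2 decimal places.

144.82

Known legs of the cycle: 9.412 × 0.002837 × 0.2586 = 0.0069050968584
For no arbitrage the full-cycle product must be 1, so the missing rate is 1 / 0.0069050968584 ≈ 144.8206.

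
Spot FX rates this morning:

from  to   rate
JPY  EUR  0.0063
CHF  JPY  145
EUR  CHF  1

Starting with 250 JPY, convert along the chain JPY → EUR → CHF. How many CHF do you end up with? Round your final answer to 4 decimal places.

1.5750

250 JPY × 0.0063 = 1.575 EUR
1.575 EUR × 1 = 1.575 CHF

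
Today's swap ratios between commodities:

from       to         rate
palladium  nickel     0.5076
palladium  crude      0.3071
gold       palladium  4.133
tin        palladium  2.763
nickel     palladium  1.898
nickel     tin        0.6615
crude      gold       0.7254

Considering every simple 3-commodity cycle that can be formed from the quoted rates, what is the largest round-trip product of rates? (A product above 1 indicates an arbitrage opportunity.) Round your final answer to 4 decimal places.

palladium→nickel→tin→palladium: 0.5076 × 0.6615 × 2.763 = 0.92775
palladium→crude→gold→palladium: 0.3071 × 0.7254 × 4.133 = 0.92071
Maximum is palladium→nickel→tin→palladium at 0.9278; no arbitrage — every cycle loses value.

0.9278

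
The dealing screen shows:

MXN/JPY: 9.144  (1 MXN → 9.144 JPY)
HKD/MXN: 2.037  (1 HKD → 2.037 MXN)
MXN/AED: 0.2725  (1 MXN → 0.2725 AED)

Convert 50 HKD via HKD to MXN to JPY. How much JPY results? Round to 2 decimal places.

50 HKD × 2.037 = 101.85 MXN
101.85 MXN × 9.144 = 931.3164 JPY

931.32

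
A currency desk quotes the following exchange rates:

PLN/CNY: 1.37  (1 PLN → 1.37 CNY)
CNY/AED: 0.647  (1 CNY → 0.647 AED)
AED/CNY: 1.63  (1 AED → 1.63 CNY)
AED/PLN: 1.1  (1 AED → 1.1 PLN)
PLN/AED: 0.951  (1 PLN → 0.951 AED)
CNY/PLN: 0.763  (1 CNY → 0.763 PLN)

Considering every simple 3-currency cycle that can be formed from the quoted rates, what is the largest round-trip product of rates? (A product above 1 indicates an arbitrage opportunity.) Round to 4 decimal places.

CNY→PLN→AED→CNY: 0.763 × 0.951 × 1.63 = 1.18275
CNY→AED→PLN→CNY: 0.647 × 1.1 × 1.37 = 0.97503
Maximum is CNY→PLN→AED→CNY at 1.1827; arbitrage exists.

1.1827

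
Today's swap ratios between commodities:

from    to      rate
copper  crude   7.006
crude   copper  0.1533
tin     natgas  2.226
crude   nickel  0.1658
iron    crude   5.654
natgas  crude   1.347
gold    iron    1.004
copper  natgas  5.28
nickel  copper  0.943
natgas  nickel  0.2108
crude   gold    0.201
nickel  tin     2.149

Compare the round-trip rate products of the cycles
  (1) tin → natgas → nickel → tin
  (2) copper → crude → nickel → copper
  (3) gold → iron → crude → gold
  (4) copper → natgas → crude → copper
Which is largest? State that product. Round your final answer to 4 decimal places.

1.1410

(1) 2.226 × 0.2108 × 2.149 = 1.00840
(2) 7.006 × 0.1658 × 0.943 = 1.09538
(3) 1.004 × 5.654 × 0.201 = 1.14100
(4) 5.28 × 1.347 × 0.1533 = 1.09029
Highest is cycle (3) at 1.1410 (>1, arbitrage).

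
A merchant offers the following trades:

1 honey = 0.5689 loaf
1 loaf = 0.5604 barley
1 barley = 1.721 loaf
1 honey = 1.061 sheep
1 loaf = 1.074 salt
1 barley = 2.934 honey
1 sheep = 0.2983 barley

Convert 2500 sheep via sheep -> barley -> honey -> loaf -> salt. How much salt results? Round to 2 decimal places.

2500 sheep × 0.2983 = 745.75 barley
745.75 barley × 2.934 = 2188.0305 honey
2188.0305 honey × 0.5689 = 1244.77055145 loaf
1244.77055145 loaf × 1.074 = 1336.8835722573 salt

1336.88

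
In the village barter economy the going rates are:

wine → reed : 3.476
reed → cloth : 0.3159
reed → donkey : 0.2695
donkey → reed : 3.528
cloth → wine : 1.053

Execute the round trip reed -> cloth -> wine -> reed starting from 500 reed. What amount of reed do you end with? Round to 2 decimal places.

578.13

500 reed × 0.3159 = 157.95 cloth
157.95 cloth × 1.053 = 166.32135 wine
166.32135 wine × 3.476 = 578.1330126 reed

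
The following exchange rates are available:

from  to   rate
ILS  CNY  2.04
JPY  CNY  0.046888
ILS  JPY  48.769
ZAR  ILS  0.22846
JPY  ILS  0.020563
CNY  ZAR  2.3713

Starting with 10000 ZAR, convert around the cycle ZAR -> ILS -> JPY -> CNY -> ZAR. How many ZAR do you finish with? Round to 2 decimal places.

10000 ZAR × 0.22846 = 2284.6 ILS
2284.6 ILS × 48.769 = 111417.6574 JPY
111417.6574 JPY × 0.046888 = 5224.1511201712 CNY
5224.1511201712 CNY × 2.3713 = 12388.02955126196656 ZAR

12388.03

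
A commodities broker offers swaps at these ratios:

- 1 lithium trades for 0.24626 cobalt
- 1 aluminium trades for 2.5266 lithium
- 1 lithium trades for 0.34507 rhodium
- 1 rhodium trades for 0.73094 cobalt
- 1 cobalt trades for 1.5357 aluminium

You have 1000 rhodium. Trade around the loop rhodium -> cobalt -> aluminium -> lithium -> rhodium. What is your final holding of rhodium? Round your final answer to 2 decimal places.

1000 rhodium × 0.73094 = 730.94 cobalt
730.94 cobalt × 1.5357 = 1122.504558 aluminium
1122.504558 aluminium × 2.5266 = 2836.1200162428 lithium
2836.1200162428 lithium × 0.34507 = 978.659934004902996 rhodium

978.66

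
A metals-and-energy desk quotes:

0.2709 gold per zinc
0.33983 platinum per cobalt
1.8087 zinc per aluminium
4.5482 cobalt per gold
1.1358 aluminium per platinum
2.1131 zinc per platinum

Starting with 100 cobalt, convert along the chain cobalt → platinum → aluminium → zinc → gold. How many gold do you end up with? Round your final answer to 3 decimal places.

100 cobalt × 0.33983 = 33.983 platinum
33.983 platinum × 1.1358 = 38.5978914 aluminium
38.5978914 aluminium × 1.8087 = 69.81200617518 zinc
69.81200617518 zinc × 0.2709 = 18.912072472856262 gold

18.912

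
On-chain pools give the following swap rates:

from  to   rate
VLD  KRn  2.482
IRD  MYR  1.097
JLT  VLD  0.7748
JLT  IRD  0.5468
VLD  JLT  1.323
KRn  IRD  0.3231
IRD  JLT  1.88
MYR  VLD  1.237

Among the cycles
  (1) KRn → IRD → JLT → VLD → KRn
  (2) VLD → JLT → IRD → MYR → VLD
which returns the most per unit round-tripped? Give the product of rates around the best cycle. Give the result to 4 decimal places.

1.1681

(1) 0.3231 × 1.88 × 0.7748 × 2.482 = 1.16812
(2) 1.323 × 0.5468 × 1.097 × 1.237 = 0.98167
Highest is cycle (1) at 1.1681 (>1, arbitrage).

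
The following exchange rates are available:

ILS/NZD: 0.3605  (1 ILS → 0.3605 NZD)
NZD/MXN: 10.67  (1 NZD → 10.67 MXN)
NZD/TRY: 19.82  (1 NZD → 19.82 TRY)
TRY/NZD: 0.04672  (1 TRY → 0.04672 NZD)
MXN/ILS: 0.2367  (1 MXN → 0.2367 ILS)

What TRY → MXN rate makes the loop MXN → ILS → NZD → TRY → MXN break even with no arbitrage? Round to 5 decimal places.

Known legs of the cycle: 0.2367 × 0.3605 × 19.82 = 1.691247537
For no arbitrage the full-cycle product must be 1, so the missing rate is 1 / 1.691247537 ≈ 0.5912795.

0.59128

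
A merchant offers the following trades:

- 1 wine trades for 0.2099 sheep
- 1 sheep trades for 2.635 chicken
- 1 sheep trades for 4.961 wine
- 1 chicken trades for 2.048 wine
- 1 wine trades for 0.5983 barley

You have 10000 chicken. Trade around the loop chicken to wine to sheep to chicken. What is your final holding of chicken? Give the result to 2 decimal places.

11327.21

10000 chicken × 2.048 = 20480 wine
20480 wine × 0.2099 = 4298.752 sheep
4298.752 sheep × 2.635 = 11327.21152 chicken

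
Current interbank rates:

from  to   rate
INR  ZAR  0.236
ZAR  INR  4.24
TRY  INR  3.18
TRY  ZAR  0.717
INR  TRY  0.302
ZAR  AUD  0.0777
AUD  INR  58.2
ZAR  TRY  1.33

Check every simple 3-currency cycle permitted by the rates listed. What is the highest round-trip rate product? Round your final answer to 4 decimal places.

1.0672

AUD→INR→ZAR→AUD: 58.2 × 0.236 × 0.0777 = 1.06723
TRY→INR→ZAR→TRY: 3.18 × 0.236 × 1.33 = 0.99814
TRY→ZAR→INR→TRY: 0.717 × 4.24 × 0.302 = 0.91810
Maximum is AUD→INR→ZAR→AUD at 1.0672; arbitrage exists.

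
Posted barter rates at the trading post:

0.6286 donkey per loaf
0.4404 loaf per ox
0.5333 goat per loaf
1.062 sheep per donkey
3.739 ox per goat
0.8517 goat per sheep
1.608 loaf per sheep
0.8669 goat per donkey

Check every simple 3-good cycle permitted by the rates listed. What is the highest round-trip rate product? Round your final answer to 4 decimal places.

1.0735

sheep→loaf→donkey→sheep: 1.608 × 0.6286 × 1.062 = 1.07346
ox→loaf→goat→ox: 0.4404 × 0.5333 × 3.739 = 0.87816
Maximum is sheep→loaf→donkey→sheep at 1.0735; arbitrage exists.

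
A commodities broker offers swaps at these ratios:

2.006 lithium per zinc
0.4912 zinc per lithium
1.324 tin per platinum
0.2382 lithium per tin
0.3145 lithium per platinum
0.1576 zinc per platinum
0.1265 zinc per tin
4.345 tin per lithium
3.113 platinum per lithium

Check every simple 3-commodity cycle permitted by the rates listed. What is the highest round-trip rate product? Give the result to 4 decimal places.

1.1026

zinc→lithium→tin→zinc: 2.006 × 4.345 × 0.1265 = 1.10258
platinum→zinc→lithium→platinum: 0.1576 × 2.006 × 3.113 = 0.98416
platinum→tin→lithium→platinum: 1.324 × 0.2382 × 3.113 = 0.98177
Maximum is zinc→lithium→tin→zinc at 1.1026; arbitrage exists.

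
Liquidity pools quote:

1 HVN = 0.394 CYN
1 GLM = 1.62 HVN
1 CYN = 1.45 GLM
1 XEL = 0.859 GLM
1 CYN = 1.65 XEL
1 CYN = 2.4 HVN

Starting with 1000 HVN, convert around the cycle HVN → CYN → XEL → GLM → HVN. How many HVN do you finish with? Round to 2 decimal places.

904.67

1000 HVN × 0.394 = 394 CYN
394 CYN × 1.65 = 650.1 XEL
650.1 XEL × 0.859 = 558.4359 GLM
558.4359 GLM × 1.62 = 904.666158 HVN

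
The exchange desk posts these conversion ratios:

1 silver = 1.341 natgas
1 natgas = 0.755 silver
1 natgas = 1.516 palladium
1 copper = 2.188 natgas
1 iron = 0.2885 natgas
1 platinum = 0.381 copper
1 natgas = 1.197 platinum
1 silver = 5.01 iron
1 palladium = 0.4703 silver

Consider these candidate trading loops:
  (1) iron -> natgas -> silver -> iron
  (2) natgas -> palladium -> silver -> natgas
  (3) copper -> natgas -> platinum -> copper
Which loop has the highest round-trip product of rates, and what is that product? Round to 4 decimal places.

(1) 0.2885 × 0.755 × 5.01 = 1.09127
(2) 1.516 × 0.4703 × 1.341 = 0.95610
(3) 2.188 × 1.197 × 0.381 = 0.99785
Highest is cycle (1) at 1.0913 (>1, arbitrage).

1.0913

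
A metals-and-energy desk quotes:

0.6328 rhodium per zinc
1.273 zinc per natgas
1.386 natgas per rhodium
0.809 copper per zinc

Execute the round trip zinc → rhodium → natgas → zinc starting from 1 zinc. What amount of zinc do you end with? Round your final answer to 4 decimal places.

1.1165

1 zinc × 0.6328 = 0.6328 rhodium
0.6328 rhodium × 1.386 = 0.8770608 natgas
0.8770608 natgas × 1.273 = 1.1164983984 zinc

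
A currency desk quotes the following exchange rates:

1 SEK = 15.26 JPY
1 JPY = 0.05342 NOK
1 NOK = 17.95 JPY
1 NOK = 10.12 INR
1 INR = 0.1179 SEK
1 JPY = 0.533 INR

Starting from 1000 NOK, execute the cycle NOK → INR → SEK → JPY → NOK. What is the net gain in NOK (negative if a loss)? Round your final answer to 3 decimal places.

1000 NOK × 10.12 = 10120 INR
10120 INR × 0.1179 = 1193.148 SEK
1193.148 SEK × 15.26 = 18207.43848 JPY
18207.43848 JPY × 0.05342 = 972.6413636016 NOK
Net change: 972.6413636016 − 1000 = -27.3586363984 NOK

-27.359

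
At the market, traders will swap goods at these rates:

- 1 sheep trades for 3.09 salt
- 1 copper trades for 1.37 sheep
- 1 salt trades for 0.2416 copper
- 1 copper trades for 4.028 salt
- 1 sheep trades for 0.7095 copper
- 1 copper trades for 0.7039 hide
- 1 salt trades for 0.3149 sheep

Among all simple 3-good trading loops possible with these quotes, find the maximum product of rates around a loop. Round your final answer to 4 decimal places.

salt→copper→sheep→salt: 0.2416 × 1.37 × 3.09 = 1.02277
salt→sheep→copper→salt: 0.3149 × 0.7095 × 4.028 = 0.89994
Maximum is salt→copper→sheep→salt at 1.0228; arbitrage exists.

1.0228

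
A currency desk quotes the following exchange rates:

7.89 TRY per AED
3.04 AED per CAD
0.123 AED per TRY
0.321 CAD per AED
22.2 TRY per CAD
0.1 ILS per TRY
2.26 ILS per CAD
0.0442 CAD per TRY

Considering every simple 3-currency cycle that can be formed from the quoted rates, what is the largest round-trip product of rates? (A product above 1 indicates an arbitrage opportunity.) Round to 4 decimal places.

1.0602

CAD→AED→TRY→CAD: 3.04 × 7.89 × 0.0442 = 1.06016
CAD→TRY→AED→CAD: 22.2 × 0.123 × 0.321 = 0.87652
Maximum is CAD→AED→TRY→CAD at 1.0602; arbitrage exists.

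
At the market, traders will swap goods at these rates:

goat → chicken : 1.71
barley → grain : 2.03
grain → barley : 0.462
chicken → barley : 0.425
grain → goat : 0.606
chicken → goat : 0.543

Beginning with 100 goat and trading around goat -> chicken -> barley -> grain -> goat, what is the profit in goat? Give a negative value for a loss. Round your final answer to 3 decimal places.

100 goat × 1.71 = 171 chicken
171 chicken × 0.425 = 72.675 barley
72.675 barley × 2.03 = 147.53025 grain
147.53025 grain × 0.606 = 89.4033315 goat
Net change: 89.4033315 − 100 = -10.5966685 goat

-10.597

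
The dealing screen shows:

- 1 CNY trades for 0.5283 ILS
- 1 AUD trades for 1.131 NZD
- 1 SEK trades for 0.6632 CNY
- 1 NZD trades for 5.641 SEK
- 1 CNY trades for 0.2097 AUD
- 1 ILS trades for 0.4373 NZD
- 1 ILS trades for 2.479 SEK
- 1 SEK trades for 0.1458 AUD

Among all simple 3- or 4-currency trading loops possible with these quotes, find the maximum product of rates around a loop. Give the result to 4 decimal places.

AUD→NZD→SEK→AUD: 1.131 × 5.641 × 0.1458 = 0.93020
CNY→AUD→NZD→SEK→CNY: 0.2097 × 1.131 × 5.641 × 0.6632 = 0.88728
CNY→ILS→SEK→CNY: 0.5283 × 2.479 × 0.6632 = 0.86856
CNY→ILS→NZD→SEK→CNY: 0.5283 × 0.4373 × 5.641 × 0.6632 = 0.86429
Maximum is AUD→NZD→SEK→AUD at 0.9302; no arbitrage — every cycle loses value.

0.9302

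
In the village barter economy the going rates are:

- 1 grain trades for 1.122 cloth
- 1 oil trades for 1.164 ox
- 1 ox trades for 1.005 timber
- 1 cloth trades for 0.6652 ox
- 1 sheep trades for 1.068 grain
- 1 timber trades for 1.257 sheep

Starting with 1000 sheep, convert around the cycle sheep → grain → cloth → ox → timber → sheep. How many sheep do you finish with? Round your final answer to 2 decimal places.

1006.97

1000 sheep × 1.068 = 1068 grain
1068 grain × 1.122 = 1198.296 cloth
1198.296 cloth × 0.6652 = 797.1064992 ox
797.1064992 ox × 1.005 = 801.092031696 timber
801.092031696 timber × 1.257 = 1006.972683841872 sheep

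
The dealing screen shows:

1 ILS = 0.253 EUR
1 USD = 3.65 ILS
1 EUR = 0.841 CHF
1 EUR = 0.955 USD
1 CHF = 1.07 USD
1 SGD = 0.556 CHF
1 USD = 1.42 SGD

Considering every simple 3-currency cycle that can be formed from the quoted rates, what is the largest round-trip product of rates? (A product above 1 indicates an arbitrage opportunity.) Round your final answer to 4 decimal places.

ILS→EUR→USD→ILS: 0.253 × 0.955 × 3.65 = 0.88189
SGD→CHF→USD→SGD: 0.556 × 1.07 × 1.42 = 0.84479
Maximum is ILS→EUR→USD→ILS at 0.8819; no arbitrage — every cycle loses value.

0.8819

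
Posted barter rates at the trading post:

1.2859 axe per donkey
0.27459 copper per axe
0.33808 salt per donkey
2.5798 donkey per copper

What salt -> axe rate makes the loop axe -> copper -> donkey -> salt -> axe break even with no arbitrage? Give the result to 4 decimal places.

Known legs of the cycle: 0.27459 × 2.5798 × 0.33808 = 0.23949157229856
For no arbitrage the full-cycle product must be 1, so the missing rate is 1 / 0.23949157229856 ≈ 4.175512.

4.1755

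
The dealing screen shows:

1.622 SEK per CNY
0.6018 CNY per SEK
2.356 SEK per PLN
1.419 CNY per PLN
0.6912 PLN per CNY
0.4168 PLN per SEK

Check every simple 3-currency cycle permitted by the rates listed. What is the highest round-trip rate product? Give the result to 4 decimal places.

SEK→CNY→PLN→SEK: 0.6018 × 0.6912 × 2.356 = 0.98001
SEK→PLN→CNY→SEK: 0.4168 × 1.419 × 1.622 = 0.95931
Maximum is SEK→CNY→PLN→SEK at 0.9800; no arbitrage — every cycle loses value.

0.9800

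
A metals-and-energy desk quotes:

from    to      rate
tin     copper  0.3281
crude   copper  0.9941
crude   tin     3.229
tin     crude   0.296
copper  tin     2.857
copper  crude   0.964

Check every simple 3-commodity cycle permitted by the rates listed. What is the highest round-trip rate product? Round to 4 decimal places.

1.0213

crude→tin→copper→crude: 3.229 × 0.3281 × 0.964 = 1.02130
crude→copper→tin→crude: 0.9941 × 2.857 × 0.296 = 0.84068
Maximum is crude→tin→copper→crude at 1.0213; arbitrage exists.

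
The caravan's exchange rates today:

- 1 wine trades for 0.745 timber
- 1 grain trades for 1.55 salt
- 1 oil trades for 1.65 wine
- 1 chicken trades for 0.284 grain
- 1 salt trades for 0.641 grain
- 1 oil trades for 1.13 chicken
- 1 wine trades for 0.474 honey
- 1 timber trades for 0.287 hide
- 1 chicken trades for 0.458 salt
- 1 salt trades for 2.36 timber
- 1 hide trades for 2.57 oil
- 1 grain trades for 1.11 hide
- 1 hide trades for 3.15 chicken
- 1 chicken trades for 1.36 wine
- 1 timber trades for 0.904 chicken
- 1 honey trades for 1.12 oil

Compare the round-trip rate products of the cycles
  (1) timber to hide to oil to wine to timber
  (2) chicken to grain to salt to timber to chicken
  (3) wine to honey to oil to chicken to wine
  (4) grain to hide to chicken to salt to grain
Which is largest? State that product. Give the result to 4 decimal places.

(1) 0.287 × 2.57 × 1.65 × 0.745 = 0.90668
(2) 0.284 × 1.55 × 2.36 × 0.904 = 0.93914
(3) 0.474 × 1.12 × 1.13 × 1.36 = 0.81586
(4) 1.11 × 3.15 × 0.458 × 0.641 = 1.02650
Highest is cycle (4) at 1.0265 (>1, arbitrage).

1.0265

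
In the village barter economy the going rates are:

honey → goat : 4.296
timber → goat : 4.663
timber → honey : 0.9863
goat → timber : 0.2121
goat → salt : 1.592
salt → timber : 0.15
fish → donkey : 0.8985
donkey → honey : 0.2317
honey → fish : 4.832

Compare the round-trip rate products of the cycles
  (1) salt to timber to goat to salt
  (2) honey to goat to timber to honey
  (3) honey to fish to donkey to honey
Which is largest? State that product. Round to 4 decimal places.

1.1135

(1) 0.15 × 4.663 × 1.592 = 1.11352
(2) 4.296 × 0.2121 × 0.9863 = 0.89870
(3) 4.832 × 0.8985 × 0.2317 = 1.00594
Highest is cycle (1) at 1.1135 (>1, arbitrage).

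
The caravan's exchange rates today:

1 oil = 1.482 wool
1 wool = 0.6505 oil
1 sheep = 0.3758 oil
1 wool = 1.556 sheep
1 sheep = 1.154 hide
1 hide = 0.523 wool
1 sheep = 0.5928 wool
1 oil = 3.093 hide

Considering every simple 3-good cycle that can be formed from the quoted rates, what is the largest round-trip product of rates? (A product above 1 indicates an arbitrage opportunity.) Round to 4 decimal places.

1.0523

wool→oil→hide→wool: 0.6505 × 3.093 × 0.523 = 1.05227
sheep→hide→wool→sheep: 1.154 × 0.523 × 1.556 = 0.93911
sheep→oil→wool→sheep: 0.3758 × 1.482 × 1.556 = 0.86659
Maximum is wool→oil→hide→wool at 1.0523; arbitrage exists.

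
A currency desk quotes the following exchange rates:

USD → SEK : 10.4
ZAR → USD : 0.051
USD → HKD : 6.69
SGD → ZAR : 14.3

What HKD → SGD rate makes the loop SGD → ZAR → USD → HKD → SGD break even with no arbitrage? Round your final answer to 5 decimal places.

0.20496

Known legs of the cycle: 14.3 × 0.051 × 6.69 = 4.879017
For no arbitrage the full-cycle product must be 1, so the missing rate is 1 / 4.879017 ≈ 0.2049593.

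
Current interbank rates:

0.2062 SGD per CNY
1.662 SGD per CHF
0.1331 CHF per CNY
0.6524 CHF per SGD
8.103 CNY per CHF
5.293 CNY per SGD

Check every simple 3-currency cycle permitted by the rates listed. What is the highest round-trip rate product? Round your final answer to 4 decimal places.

1.1709

CHF→SGD→CNY→CHF: 1.662 × 5.293 × 0.1331 = 1.17088
CHF→CNY→SGD→CHF: 8.103 × 0.2062 × 0.6524 = 1.09006
Maximum is CHF→SGD→CNY→CHF at 1.1709; arbitrage exists.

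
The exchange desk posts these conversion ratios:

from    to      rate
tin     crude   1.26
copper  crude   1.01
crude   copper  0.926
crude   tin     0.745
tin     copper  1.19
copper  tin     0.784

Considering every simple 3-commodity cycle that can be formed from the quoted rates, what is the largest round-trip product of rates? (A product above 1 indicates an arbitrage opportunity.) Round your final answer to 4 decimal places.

0.9147

copper→tin→crude→copper: 0.784 × 1.26 × 0.926 = 0.91474
copper→crude→tin→copper: 1.01 × 0.745 × 1.19 = 0.89542
Maximum is copper→tin→crude→copper at 0.9147; no arbitrage — every cycle loses value.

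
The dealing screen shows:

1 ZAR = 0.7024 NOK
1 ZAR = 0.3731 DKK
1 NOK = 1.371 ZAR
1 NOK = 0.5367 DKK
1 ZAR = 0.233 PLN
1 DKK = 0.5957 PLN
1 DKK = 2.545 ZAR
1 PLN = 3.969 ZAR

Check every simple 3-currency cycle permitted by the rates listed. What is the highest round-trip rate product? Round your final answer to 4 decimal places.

NOK→DKK→ZAR→NOK: 0.5367 × 2.545 × 0.7024 = 0.95941
PLN→ZAR→DKK→PLN: 3.969 × 0.3731 × 0.5957 = 0.88213
Maximum is NOK→DKK→ZAR→NOK at 0.9594; no arbitrage — every cycle loses value.

0.9594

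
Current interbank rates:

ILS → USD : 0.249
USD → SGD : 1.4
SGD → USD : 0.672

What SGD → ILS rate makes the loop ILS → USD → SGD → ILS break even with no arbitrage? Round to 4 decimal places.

Known legs of the cycle: 0.249 × 1.4 = 0.3486
For no arbitrage the full-cycle product must be 1, so the missing rate is 1 / 0.3486 ≈ 2.868617.

2.8686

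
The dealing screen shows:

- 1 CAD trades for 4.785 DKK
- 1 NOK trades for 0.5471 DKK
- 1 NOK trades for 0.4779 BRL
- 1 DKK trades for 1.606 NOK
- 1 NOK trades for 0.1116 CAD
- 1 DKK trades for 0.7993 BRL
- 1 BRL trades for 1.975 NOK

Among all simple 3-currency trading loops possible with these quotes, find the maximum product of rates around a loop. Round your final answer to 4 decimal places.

NOK→DKK→BRL→NOK: 0.5471 × 0.7993 × 1.975 = 0.86366
NOK→CAD→DKK→NOK: 0.1116 × 4.785 × 1.606 = 0.85761
Maximum is NOK→DKK→BRL→NOK at 0.8637; no arbitrage — every cycle loses value.

0.8637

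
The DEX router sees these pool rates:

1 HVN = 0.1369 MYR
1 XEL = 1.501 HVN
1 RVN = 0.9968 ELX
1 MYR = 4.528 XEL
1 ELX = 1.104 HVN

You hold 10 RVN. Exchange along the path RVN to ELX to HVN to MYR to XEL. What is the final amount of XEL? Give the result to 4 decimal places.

10 RVN × 0.9968 = 9.968 ELX
9.968 ELX × 1.104 = 11.004672 HVN
11.004672 HVN × 0.1369 = 1.5065395968 MYR
1.5065395968 MYR × 4.528 = 6.8216112943104 XEL

6.8216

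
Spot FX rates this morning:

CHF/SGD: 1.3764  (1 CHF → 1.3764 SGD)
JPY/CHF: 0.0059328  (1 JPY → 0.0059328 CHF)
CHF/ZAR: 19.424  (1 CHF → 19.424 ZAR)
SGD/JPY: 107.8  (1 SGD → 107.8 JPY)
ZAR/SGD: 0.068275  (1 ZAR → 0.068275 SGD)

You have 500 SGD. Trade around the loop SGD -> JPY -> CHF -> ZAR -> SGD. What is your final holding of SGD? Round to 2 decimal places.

424.08

500 SGD × 107.8 = 53900 JPY
53900 JPY × 0.0059328 = 319.77792 CHF
319.77792 CHF × 19.424 = 6211.36631808 ZAR
6211.36631808 ZAR × 0.068275 = 424.081035366912 SGD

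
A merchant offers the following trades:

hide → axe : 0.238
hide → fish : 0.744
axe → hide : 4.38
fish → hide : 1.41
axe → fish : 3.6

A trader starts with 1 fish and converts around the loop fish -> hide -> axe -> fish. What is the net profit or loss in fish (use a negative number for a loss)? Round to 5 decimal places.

1 fish × 1.41 = 1.41 hide
1.41 hide × 0.238 = 0.33558 axe
0.33558 axe × 3.6 = 1.208088 fish
Net change: 1.208088 − 1 = 0.208088 fish

0.20809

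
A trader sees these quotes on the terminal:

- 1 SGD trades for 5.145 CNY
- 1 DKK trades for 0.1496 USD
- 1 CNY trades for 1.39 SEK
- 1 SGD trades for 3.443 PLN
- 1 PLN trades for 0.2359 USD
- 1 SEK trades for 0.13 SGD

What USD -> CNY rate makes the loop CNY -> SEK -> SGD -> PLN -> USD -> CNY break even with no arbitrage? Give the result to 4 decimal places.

6.8136

Known legs of the cycle: 1.39 × 0.13 × 3.443 × 0.2359 = 0.14676520859
For no arbitrage the full-cycle product must be 1, so the missing rate is 1 / 0.14676520859 ≈ 6.813604.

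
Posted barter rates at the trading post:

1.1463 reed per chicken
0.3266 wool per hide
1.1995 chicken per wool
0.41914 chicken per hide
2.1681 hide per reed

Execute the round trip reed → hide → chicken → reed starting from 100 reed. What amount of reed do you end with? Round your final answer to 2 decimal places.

100 reed × 2.1681 = 216.81 hide
216.81 hide × 0.41914 = 90.8737434 chicken
90.8737434 chicken × 1.1463 = 104.16857205942 reed

104.17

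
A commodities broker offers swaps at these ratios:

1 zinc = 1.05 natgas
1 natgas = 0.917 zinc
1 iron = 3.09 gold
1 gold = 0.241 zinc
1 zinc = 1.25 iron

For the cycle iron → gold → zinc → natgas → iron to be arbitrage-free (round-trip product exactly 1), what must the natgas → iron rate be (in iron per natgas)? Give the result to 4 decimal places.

Known legs of the cycle: 3.09 × 0.241 × 1.05 = 0.7819245
For no arbitrage the full-cycle product must be 1, so the missing rate is 1 / 0.7819245 ≈ 1.278896.

1.2789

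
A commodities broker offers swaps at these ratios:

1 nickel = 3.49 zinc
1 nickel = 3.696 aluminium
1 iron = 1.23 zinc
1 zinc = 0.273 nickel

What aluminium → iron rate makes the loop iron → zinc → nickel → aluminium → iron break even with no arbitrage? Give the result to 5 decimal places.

Known legs of the cycle: 1.23 × 0.273 × 3.696 = 1.24107984
For no arbitrage the full-cycle product must be 1, so the missing rate is 1 / 1.24107984 ≈ 0.8057499.

0.80575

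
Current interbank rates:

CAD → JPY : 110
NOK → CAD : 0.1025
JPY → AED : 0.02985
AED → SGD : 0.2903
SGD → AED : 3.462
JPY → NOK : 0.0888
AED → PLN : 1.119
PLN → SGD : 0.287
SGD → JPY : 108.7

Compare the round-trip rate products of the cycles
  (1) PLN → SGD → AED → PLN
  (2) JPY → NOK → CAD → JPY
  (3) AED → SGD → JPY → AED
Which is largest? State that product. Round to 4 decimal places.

1.1118

(1) 0.287 × 3.462 × 1.119 = 1.11183
(2) 0.0888 × 0.1025 × 110 = 1.00122
(3) 0.2903 × 108.7 × 0.02985 = 0.94193
Highest is cycle (1) at 1.1118 (>1, arbitrage).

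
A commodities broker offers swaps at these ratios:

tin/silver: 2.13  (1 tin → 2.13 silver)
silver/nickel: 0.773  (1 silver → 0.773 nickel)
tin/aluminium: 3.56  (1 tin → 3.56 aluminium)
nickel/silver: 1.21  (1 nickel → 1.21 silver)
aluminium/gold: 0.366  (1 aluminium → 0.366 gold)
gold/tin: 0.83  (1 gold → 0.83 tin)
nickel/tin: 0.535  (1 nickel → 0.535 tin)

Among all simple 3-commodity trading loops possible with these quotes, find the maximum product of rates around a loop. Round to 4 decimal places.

1.0815

gold→tin→aluminium→gold: 0.83 × 3.56 × 0.366 = 1.08146
tin→silver→nickel→tin: 2.13 × 0.773 × 0.535 = 0.88087
Maximum is gold→tin→aluminium→gold at 1.0815; arbitrage exists.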